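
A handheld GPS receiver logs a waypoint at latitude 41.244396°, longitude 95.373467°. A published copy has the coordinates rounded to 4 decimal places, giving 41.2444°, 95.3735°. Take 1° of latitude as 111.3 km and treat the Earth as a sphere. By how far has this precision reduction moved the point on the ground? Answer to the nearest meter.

Δlat = 41.244396 − 41.2444 = -0.000004°; Δlon = 95.373467 − 95.3735 = -0.000033°.
North–south shift: -0.000004 × 111300 = -0.4452 m.
E–W at 41.2444°: -0.000033° × 111300 × cos 41.2444° = -0.000033 × 111300 × 0.7519 ≈ -2.76167 m.
Hypotenuse of the two orthogonal shifts: √(0.4452² + 2.76167²) = 2.79732 m.

3 meters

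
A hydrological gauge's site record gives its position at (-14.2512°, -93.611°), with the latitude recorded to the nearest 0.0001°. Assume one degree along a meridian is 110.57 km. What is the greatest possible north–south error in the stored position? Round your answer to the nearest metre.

Rounding to 4 decimal places leaves the latitude within ±5e-05° of the true value.
So the N–S error is at most 5e-05 × 110570 = 5.5285 m.

6 metres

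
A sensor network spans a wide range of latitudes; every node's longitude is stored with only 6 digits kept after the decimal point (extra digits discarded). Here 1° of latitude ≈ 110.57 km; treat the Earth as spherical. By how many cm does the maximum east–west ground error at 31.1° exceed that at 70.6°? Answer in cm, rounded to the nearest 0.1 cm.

5.8 cm

Truncating at 6 decimal places can drop up to a full unit in the last place, so the longitude may be off by as much as 1e-06°.
At 31.1°: 1e-06° × 110570 × cos 31.1° = 1e-06 × 110570 × 0.8563 ≈ 0.094677 m.
At 70.6°: 1e-06° × 110570 × cos 70.6° = 1e-06 × 110570 × 0.3322 ≈ 0.036727 m.
So the lower-latitude error exceeds the higher by 0.094677 − 0.036727 = 0.05795 m.
That is 0.0579504 m = 5.795 cm.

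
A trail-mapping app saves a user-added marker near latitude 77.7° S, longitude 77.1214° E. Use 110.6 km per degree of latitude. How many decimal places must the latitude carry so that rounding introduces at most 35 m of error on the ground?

4 decimal places

One degree of latitude covers 110600 m.
Rounding to N decimal places gives at most 0.5 × 10⁻ᴺ degrees of error, i.e. 0.5 × 10⁻ᴺ × 110600 m.
Setting 55300 × 10⁻ᴺ ≤ 35 gives 10ᴺ ≥ 1580, i.e. N ≥ 3.20.
So 4 decimal places suffice (5.53 m); 3 would allow up to 55.3 m.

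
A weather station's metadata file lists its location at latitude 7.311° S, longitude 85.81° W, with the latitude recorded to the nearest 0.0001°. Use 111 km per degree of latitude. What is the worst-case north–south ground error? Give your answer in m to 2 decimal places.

5.55 m

Rounding to 4 decimal places leaves the latitude within ±5e-05° of the true value.
Along the meridian that is 5e-05° × 111000 m/° = 5.55 m.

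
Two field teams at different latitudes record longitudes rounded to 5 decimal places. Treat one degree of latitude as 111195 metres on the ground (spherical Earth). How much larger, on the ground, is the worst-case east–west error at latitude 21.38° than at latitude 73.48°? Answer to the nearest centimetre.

36 centimetres

Rounding to 5 decimal places leaves the longitude within ±5e-06° of the true value.
Error at 21.38° = 5e-06° × 111195 × cos 21.38° ≈ 0.55597 × 0.9312 = 0.51771 m.
Error at 73.48° = 5e-06° × 111195 × cos 73.48° ≈ 0.55597 × 0.2844 = 0.15809 m.
Difference: 0.51771 − 0.15809 = 0.35962 m.
That is 0.359623 m = 35.962 cm.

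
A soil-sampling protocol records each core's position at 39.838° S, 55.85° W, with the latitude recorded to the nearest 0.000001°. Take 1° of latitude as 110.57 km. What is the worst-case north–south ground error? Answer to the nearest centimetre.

Rounding to 6 decimal places leaves the latitude within ±5e-07° of the true value.
North–south distance: 5e-07° × 110570 m/° = 0.055285 m.
That is 0.055285 m = 5.5285 cm.

6 centimetres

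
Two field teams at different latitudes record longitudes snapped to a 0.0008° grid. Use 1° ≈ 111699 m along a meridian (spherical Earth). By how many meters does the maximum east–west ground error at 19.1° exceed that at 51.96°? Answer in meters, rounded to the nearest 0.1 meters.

14.7 meters

With a 0.0008° grid the true value lies within half a step, ±0.0008°/2 = ±0.0004°, of the stored one.
Error at 19.1° = 0.0004° × 111699 × cos 19.1° ≈ 44.68 × 0.9449 = 42.22 m.
At 51.96°: 0.0004° × 111699 × cos 51.96° = 0.0004 × 111699 × 0.6162 ≈ 27.532 m.
So the lower-latitude error exceeds the higher by 42.22 − 27.532 = 14.688 m.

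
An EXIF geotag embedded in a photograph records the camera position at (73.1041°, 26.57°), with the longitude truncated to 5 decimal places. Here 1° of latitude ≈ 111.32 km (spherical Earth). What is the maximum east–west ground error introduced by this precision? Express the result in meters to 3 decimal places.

0.324 meters

Truncating at 5 decimal places can drop up to a full unit in the last place, so the longitude may be off by as much as 1e-05°.
Parallels shrink by cos φ, so at 73.1041° a degree of longitude is 111320 × 0.2906 ≈ 32353.3 m.
Maximum E–W displacement: 1e-05 × 32353.3 = 0.323533 m.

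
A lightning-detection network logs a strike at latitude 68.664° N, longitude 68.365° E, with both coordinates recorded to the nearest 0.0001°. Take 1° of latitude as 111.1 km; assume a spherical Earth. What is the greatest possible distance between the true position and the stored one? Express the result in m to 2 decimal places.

Rounding to 4 decimal places leaves each coordinate within ±5e-05° of the true value.
N–S: 5e-05° × 111100 m/° = 5.555 m.
Longitude error → 5e-05 × 111100 × cos 68.664° = 5e-05 × 111100 × 0.3638 ≈ 2.02111 m.
Worst case both components are at the extreme and orthogonal: √(5.555² + 2.02111²) ≈ 5.91125 m.

5.91 m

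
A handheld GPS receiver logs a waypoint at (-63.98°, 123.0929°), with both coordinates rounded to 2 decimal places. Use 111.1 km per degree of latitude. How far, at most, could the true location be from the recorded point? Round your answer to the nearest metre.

Rounding to 2 decimal places leaves each coordinate within ±0.005° of the true value.
North–south component: 0.005° × 111100 = 555.5 m.
East–west component at 63.98°: 0.005° × 111100 × cos 63.98° ≈ 0.005 × 48737.9 ≈ 243.689 m.
The two errors are perpendicular, so the maximum displacement is √(555.5² + 243.689²) ≈ 606.601 m.

607 metres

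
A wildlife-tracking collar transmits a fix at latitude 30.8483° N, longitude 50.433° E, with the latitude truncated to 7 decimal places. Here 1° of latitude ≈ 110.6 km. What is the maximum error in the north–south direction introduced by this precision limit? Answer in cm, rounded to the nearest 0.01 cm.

1.11 cm

Truncating at 7 decimal places can drop up to a full unit in the last place, so the latitude may be off by as much as 1e-07°.
Along the meridian that is 1e-07° × 110600 m/° = 0.01106 m.
That is 0.01106 m = 1.106 cm.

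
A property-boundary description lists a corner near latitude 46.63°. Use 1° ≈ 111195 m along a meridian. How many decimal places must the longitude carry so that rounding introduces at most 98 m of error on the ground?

3

At 46.63° one degree of longitude covers 111195 × cos 46.63° ≈ 111195 × 0.6867 ≈ 76358.4 m.
Rounding to N decimal places gives at most 0.5 × 10⁻ᴺ degrees of error, i.e. 0.5 × 10⁻ᴺ × 76358.4 m.
Need 0.5 × 76358.4 × 10⁻ᴺ ≤ 98 → 10⁻ᴺ ≤ 2.567e-03, so N ≥ 2.59.
N = 2 would give 382 m (too coarse); N = 3 gives 38.2 m ≤ 98 m.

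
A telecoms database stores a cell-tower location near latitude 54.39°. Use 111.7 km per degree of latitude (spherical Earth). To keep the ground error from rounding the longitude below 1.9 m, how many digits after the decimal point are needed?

At 54.39° one degree of longitude covers 111700 × cos 54.39° ≈ 111700 × 0.5823 ≈ 65039 m.
With N decimal places the half-ulp bound is 0.5·10⁻ᴺ°, or 0.5·10⁻ᴺ × 65039 m on the ground.
Need 0.5 × 65039 × 10⁻ᴺ ≤ 1.9 → 10⁻ᴺ ≤ 5.843e-05, so N ≥ 4.23.
So 5 decimal places suffice (0.325 m); 4 would allow up to 3.25 m.

5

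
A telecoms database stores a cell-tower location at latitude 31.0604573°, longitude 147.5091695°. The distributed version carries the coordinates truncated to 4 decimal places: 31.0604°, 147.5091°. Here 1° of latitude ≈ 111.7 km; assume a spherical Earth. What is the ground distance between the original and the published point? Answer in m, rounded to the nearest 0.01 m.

9.23 m

The latitude changed by +0.0000573° and the longitude by +0.0000695°.
N–S: 0.0000573° × 111700 m/° = 6.40041 m.
E–W at 31.0604°: 0.0000695° × 111700 × cos 31.0604° = 0.0000695 × 111700 × 0.8566 ≈ 6.6501 m.
Hypotenuse of the two orthogonal shifts: √(6.40041² + 6.6501²) = 9.22979 m.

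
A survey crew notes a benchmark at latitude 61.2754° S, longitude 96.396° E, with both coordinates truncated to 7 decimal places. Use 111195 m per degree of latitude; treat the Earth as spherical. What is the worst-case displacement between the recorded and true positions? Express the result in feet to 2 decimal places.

Truncating at 7 decimal places can drop up to a full unit in the last place, so each coordinate may be off by as much as 1e-07°.
Latitude error → 1e-07 × 111195 = 0.0111195 m along the meridian.
E–W at 61.2754°: 1e-07° × 111195 × cos 61.2754° = 1e-07 × 111195 × 0.4806 ≈ 0.00534403 m.
Worst case both components are at the extreme and orthogonal: √(0.0111195² + 0.00534403²) ≈ 0.012337 m.
Converting: 0.012337 m × 3.2808 ft/m ≈ 0.040476 ft.

0.04 feet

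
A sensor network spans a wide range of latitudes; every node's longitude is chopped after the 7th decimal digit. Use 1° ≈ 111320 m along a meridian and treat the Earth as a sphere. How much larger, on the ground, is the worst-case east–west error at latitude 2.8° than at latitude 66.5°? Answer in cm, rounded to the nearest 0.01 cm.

Truncating at 7 decimal places can drop up to a full unit in the last place, so the longitude may be off by as much as 1e-07°.
Error at 2.8° = 1e-07° × 111320 × cos 2.8° ≈ 0.011132 × 0.9988 = 0.011119 m.
Error at 66.5° = 1e-07° × 111320 × cos 66.5° ≈ 0.011132 × 0.3987 = 0.0044389 m.
So the lower-latitude error exceeds the higher by 0.011119 − 0.0044389 = 0.0066798 m.
That is 0.00667984 m = 0.66798 cm.

0.67 cm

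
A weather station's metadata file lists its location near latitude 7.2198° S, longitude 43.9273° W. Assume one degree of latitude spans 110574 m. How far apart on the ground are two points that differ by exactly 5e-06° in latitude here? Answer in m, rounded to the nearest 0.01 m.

5e-06° × 110574 m/° = 0.55287 m.

0.55 m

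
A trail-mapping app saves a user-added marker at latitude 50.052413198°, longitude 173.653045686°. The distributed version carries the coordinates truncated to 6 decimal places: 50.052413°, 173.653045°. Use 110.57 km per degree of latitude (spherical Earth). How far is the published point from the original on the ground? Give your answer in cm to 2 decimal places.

The latitude changed by +0.000000198° and the longitude by +0.000000686°.
North–south shift: 0.000000198 × 110570 = 0.0218929 m.
E–W at 50.0524°: 0.000000686° × 110570 × cos 50.0524° = 0.000000686 × 110570 × 0.6421 ≈ 0.0487029 m.
Hypotenuse of the two orthogonal shifts: √(0.0218929² + 0.0487029²) = 0.0533973 m.
That is 0.0533973 m = 5.3397 cm.

5.34 cm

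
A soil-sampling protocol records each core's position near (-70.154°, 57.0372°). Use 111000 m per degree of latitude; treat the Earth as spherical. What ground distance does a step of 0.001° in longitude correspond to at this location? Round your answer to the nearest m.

38 m

At 70.154° a degree of longitude is 111000 × cos 70.154° ≈ 37683.7 m, so 0.001° corresponds to 37.6837 m.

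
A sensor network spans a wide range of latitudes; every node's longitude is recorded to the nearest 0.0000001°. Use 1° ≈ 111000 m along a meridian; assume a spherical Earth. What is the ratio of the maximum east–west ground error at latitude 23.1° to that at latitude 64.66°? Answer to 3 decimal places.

2.149

Rounding to 7 decimal places leaves the longitude within ±5e-08° of the true value.
Error at 23.1° = 5e-08° × 111000 × cos 23.1° ≈ 0.00555 × 0.9198 = 0.005105 m.
Error at 64.66° = 5e-08° × 111000 × cos 64.66° ≈ 0.00555 × 0.4280 = 0.0023753 m.
Ratio: 0.005105 / 0.0023753 = cos 23.1° / cos 64.66° ≈ 2.1492.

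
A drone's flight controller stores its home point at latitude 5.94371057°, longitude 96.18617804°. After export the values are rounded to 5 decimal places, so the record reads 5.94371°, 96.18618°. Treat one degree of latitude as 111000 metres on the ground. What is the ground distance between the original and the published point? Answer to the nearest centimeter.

23 centimeters

The latitude changed by +0.00000057° and the longitude by -0.00000196°.
North–south shift: 0.00000057 × 111000 = 0.06327 m.
E–W at 5.94371°: -0.00000196° × 111000 × cos 5.94371° = -0.00000196 × 111000 × 0.9946 ≈ -0.21639 m.
Combined displacement = (0.06327² + 0.21639²)^½ ≈ 0.22545 m.
That is 0.22545 m = 22.545 cm.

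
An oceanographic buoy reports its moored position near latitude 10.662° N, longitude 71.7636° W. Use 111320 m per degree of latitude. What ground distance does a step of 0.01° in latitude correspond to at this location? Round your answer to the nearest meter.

Along a meridian 0.01° is 0.01 × 111320 = 1113.2 m.

1113 meters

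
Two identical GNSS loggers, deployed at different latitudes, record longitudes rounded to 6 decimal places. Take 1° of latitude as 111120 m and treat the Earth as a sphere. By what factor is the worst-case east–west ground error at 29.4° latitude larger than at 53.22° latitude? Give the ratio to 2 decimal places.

1.46

Rounding to 6 decimal places leaves the longitude within ±5e-07° of the true value.
At 29.4°: 5e-07° × 111120 × cos 29.4° = 5e-07 × 111120 × 0.8712 ≈ 0.048405 m.
Error at 53.22° = 5e-07° × 111120 × cos 53.22° ≈ 0.05556 × 0.5987 = 0.033266 m.
Ratio: 0.048405 / 0.033266 = cos 29.4° / cos 53.22° ≈ 1.4551.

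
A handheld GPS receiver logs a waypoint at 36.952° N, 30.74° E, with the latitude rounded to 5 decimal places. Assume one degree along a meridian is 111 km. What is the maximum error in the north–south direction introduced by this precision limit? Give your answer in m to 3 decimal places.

Rounding to 5 decimal places leaves the latitude within ±5e-06° of the true value.
Along the meridian that is 5e-06° × 111000 m/° = 0.555 m.

0.555 m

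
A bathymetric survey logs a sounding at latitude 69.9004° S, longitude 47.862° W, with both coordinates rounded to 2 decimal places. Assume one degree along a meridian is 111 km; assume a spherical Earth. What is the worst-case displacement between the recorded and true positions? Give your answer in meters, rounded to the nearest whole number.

Rounding to 2 decimal places leaves each coordinate within ±0.005° of the true value.
Latitude error → 0.005 × 111000 = 555 m along the meridian.
Longitude error → 0.005 × 111000 × cos 69.9004° = 0.005 × 111000 × 0.3437 ≈ 190.727 m.
The two errors are perpendicular, so the maximum displacement is √(555² + 190.727²) ≈ 586.858 m.

587 meters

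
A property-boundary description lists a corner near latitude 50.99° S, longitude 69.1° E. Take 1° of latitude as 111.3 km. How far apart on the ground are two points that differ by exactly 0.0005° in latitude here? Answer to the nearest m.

0.0005° × 111300 m/° = 55.65 m.

56 m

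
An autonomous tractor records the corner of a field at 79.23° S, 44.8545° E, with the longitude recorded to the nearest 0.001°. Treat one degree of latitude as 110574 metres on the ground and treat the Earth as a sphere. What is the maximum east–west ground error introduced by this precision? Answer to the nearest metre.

10 metres

Rounding to 3 decimal places leaves the longitude within ±0.0005° of the true value.
Parallels shrink by cos φ, so at 79.23° a degree of longitude is 110574 × 0.1869 ≈ 20662.6 m.
So at most 0.0005° × 20662.6 ≈ 10.3313 m east–west.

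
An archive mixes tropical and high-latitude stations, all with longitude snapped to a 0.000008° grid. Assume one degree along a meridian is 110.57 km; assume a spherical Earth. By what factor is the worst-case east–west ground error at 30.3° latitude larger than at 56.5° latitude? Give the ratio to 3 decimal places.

With a 0.000008° grid the true value lies within half a step, ±0.000008°/2 = ±4e-06°, of the stored one.
At 30.3°: 4e-06° × 110570 × cos 30.3° = 4e-06 × 110570 × 0.8634 ≈ 0.38186 m.
Error at 56.5° = 4e-06° × 110570 × cos 56.5° ≈ 0.44228 × 0.5519 = 0.24411 m.
Ratio: 0.38186 / 0.24411 = cos 30.3° / cos 56.5° ≈ 1.5643.

1.564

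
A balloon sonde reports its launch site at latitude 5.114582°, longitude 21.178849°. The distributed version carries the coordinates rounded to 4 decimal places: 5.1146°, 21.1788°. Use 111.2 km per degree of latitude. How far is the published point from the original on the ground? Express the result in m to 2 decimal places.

5.78 m

Δlat = 5.114582 − 5.1146 = -0.000018°; Δlon = 21.178849 − 21.1788 = +0.000049°.
N–S: -0.000018° × 111200 m/° = -2.0016 m.
E–W at 5.1146°: 0.000049° × 111200 × cos 5.1146° = 0.000049 × 111200 × 0.9960 ≈ 5.4271 m.
Combined displacement = (2.0016² + 5.4271²)^½ ≈ 5.78445 m.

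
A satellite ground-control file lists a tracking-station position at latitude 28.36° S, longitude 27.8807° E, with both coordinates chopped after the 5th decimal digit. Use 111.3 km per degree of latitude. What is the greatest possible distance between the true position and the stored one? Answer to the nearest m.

1 m

Truncating at 5 decimal places can drop up to a full unit in the last place, so each coordinate may be off by as much as 1e-05°.
North–south component: 1e-05° × 111300 = 1.113 m.
Longitude error → 1e-05 × 111300 × cos 28.36° = 1e-05 × 111300 × 0.8800 ≈ 0.979418 m.
Combining orthogonally: (1.113² + 0.979418²)^½ ≈ 1.48258 m.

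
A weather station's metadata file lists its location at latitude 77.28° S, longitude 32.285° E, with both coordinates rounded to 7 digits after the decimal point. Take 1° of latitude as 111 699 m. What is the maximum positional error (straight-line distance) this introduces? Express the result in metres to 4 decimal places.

0.0057 metres

Rounding to 7 decimal places leaves each coordinate within ±5e-08° of the true value.
Latitude error → 5e-08 × 111699 = 0.00558495 m along the meridian.
Longitude error → 5e-08 × 111699 × cos 77.28° = 5e-08 × 111699 × 0.2202 ≈ 0.00122973 m.
Worst case both components are at the extreme and orthogonal: √(0.00558495² + 0.00122973²) ≈ 0.00571873 m.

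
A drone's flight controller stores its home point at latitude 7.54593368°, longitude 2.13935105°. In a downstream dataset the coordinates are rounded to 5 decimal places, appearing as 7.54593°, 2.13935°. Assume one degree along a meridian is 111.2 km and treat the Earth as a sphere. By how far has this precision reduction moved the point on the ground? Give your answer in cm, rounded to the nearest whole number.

43 cm

The latitude changed by +0.00000368° and the longitude by +0.00000105°.
N–S: 0.00000368° × 111200 m/° = 0.409216 m.
E–W at 7.54593°: 0.00000105° × 111200 × cos 7.54593° = 0.00000105 × 111200 × 0.9913 ≈ 0.115749 m.
Distance: √(0.409216² + 0.115749²) ≈ 0.425271 m.
That is 0.425271 m = 42.527 cm.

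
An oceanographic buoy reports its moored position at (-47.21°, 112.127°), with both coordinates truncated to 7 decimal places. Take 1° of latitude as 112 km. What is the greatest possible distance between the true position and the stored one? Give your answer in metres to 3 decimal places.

0.014 metres

Truncating at 7 decimal places can drop up to a full unit in the last place, so each coordinate may be off by as much as 1e-07°.
N–S: 1e-07° × 112000 m/° = 0.0112 m.
East–west component at 47.21°: 1e-07° × 112000 × cos 47.21° ≈ 1e-07 × 76083.1 ≈ 0.00760831 m.
The two errors are perpendicular, so the maximum displacement is √(0.0112² + 0.00760831²) ≈ 0.0135398 m.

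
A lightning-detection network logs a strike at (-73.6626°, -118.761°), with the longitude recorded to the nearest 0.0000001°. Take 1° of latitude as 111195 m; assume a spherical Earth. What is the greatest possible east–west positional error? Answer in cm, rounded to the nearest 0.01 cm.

Rounding to 7 decimal places leaves the longitude within ±5e-08° of the true value.
Parallels shrink by cos φ, so at 73.6626° a degree of longitude is 111195 × 0.2813 ≈ 31278.4 m.
East–west error: 5e-08° × 31278.4 m/° ≈ 0.00156392 m.
That is 0.00156392 m = 0.15639 cm.

0.16 cm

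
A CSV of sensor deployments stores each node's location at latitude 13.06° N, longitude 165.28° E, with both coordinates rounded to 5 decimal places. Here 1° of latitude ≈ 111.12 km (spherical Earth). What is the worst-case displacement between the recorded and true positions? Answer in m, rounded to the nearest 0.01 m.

Rounding to 5 decimal places leaves each coordinate within ±5e-06° of the true value.
Latitude error → 5e-06 × 111120 = 0.5556 m along the meridian.
Longitude error → 5e-06 × 111120 × cos 13.06° = 5e-06 × 111120 × 0.9741 ≈ 0.541229 m.
The two errors are perpendicular, so the maximum displacement is √(0.5556² + 0.541229²) ≈ 0.775642 m.

0.78 m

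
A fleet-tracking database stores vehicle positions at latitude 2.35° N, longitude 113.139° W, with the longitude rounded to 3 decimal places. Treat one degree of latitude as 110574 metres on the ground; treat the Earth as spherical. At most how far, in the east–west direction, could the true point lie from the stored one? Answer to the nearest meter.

55 meters

Rounding to 3 decimal places leaves the longitude within ±0.0005° of the true value.
At latitude 2.35° a degree of longitude spans 110574 m × cos 2.35° = 110574 × 0.9992 ≈ 110481 m.
East–west error: 0.0005° × 110481 m/° ≈ 55.2405 m.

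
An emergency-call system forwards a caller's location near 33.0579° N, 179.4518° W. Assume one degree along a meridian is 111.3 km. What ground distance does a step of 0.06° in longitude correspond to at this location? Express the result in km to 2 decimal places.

5.60 km

One degree of longitude here spans 111300 × cos 33.0579° = 111300 × 0.8381 ≈ 93282.7 m; 0.06° of that is 5596.96 m.
That is 5596.96 m = 5.597 km.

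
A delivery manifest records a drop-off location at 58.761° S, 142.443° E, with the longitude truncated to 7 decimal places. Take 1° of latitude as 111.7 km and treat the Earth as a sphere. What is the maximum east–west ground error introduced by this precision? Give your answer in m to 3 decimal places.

Truncating at 7 decimal places can drop up to a full unit in the last place, so the longitude may be off by as much as 1e-07°.
One degree of longitude at 58.761° is 111700 × cos 58.761° ≈ 111700 × 0.5186 = 57928.6 m.
Maximum E–W displacement: 1e-07 × 57928.6 = 0.00579286 m.

0.006 m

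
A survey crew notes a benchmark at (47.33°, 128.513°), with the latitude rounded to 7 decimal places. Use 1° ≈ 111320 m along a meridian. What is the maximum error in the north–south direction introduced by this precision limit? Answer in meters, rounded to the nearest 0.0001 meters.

0.0056 meters

Rounding to 7 decimal places leaves the latitude within ±5e-08° of the true value.
North–south distance: 5e-08° × 111320 m/° = 0.005566 m.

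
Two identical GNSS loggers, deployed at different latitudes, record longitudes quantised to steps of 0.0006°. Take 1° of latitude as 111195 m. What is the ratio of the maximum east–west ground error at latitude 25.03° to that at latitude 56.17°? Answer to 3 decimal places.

1.628

With a 0.0006° grid the true value lies within half a step, ±0.0006°/2 = ±0.0003°, of the stored one.
At 25.03°: 0.0003° × 111195 × cos 25.03° = 0.0003 × 111195 × 0.9061 ≈ 30.226 m.
At 56.17°: 0.0003° × 111195 × cos 56.17° = 0.0003 × 111195 × 0.5567 ≈ 18.572 m.
Ratio: 30.226 / 18.572 = cos 25.03° / cos 56.17° ≈ 1.6275.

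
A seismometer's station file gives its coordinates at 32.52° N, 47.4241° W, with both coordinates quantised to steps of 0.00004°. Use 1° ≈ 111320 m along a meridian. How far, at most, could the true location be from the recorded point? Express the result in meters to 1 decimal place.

2.9 meters

With a 0.00004° grid the true value lies within half a step, ±0.00004°/2 = ±2e-05°, of the stored one.
Latitude error → 2e-05 × 111320 = 2.2264 m along the meridian.
East–west component at 32.52°: 2e-05° × 111320 × cos 32.52° ≈ 2e-05 × 93865.5 ≈ 1.87731 m.
Combining orthogonally: (2.2264² + 1.87731²)^½ ≈ 2.91224 m.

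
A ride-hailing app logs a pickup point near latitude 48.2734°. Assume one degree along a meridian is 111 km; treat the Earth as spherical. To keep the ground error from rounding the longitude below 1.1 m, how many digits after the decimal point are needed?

5 decimal places

At 48.2734° one degree of longitude covers 111000 × cos 48.2734° ≈ 111000 × 0.6656 ≈ 73879 m.
With N decimal places the half-ulp bound is 0.5·10⁻ᴺ°, or 0.5·10⁻ᴺ × 73879 m on the ground.
Need 0.5 × 73879 × 10⁻ᴺ ≤ 1.1 → 10⁻ᴺ ≤ 2.978e-05, so N ≥ 4.53.
So 5 decimal places suffice (0.369 m); 4 would allow up to 3.69 m.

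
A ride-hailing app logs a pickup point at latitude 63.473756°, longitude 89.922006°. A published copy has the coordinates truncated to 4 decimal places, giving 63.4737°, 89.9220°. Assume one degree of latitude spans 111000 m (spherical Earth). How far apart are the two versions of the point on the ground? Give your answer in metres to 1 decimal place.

6.2 metres

The latitude changed by +0.000056° and the longitude by +0.000006°.
North–south shift: 0.000056 × 111000 = 6.216 m.
East–west at this latitude: 0.000006° × 111000 × cos 63.4737° ≈ 0.000006 × 49573.6 = 0.297441 m.
Hypotenuse of the two orthogonal shifts: √(6.216² + 0.297441²) = 6.22311 m.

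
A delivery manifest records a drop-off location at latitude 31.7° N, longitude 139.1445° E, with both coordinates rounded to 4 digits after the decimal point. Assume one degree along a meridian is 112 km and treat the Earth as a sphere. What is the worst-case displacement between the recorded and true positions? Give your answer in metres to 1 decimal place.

Rounding to 4 decimal places leaves each coordinate within ±5e-05° of the true value.
Latitude error → 5e-05 × 112000 = 5.6 m along the meridian.
Longitude error → 5e-05 × 112000 × cos 31.7° = 5e-05 × 112000 × 0.8508 ≈ 4.76454 m.
Worst case both components are at the extreme and orthogonal: √(5.6² + 4.76454²) ≈ 7.35261 m.

7.4 metres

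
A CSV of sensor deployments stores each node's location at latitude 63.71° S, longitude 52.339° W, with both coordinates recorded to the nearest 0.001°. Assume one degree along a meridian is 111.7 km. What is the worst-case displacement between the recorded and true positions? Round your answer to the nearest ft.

Rounding to 3 decimal places leaves each coordinate within ±0.0005° of the true value.
North–south component: 0.0005° × 111700 = 55.85 m.
Longitude error → 0.0005 × 111700 × cos 63.71° = 0.0005 × 111700 × 0.4429 ≈ 24.7368 m.
Combining orthogonally: (55.85² + 24.7368²)^½ ≈ 61.083 m.
In feet: 61.083 m ÷ 0.3048 ≈ 200.4 ft.

200 ft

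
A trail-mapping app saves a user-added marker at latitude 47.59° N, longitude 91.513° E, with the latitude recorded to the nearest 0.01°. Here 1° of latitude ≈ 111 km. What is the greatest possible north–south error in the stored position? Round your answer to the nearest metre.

555 metres

Rounding to 2 decimal places leaves the latitude within ±0.005° of the true value.
Along the meridian that is 0.005° × 111000 m/° = 555 m.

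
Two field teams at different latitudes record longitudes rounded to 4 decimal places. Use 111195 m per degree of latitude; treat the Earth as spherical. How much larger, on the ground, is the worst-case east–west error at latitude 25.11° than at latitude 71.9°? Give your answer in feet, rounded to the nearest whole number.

11 feet

Rounding to 4 decimal places leaves the longitude within ±5e-05° of the true value.
At 25.11°: 5e-05° × 111195 × cos 25.11° = 5e-05 × 111195 × 0.9055 ≈ 5.0343 m.
At 71.9°: 5e-05° × 111195 × cos 71.9° = 5e-05 × 111195 × 0.3107 ≈ 1.7273 m.
Difference: 5.0343 − 1.7273 = 3.307 m.
In feet: 3.30704 m ÷ 0.3048 ≈ 10.85 ft.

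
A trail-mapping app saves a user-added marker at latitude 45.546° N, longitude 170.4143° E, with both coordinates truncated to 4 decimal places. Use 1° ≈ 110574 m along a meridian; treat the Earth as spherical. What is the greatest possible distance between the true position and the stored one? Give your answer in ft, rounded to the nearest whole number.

Truncating at 4 decimal places can drop up to a full unit in the last place, so each coordinate may be off by as much as 0.0001°.
N–S: 0.0001° × 110574 m/° = 11.0574 m.
Longitude error → 0.0001 × 110574 × cos 45.546° = 0.0001 × 110574 × 0.7003 ≈ 7.7439 m.
Combining orthogonally: (11.0574² + 7.7439²)^½ ≈ 13.4994 m.
Converting: 13.4994 m × 3.2808 ft/m ≈ 44.289 ft.

44 ft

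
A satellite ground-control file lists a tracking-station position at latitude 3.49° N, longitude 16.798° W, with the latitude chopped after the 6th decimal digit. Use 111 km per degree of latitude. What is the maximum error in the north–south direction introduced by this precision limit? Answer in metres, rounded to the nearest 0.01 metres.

Truncating at 6 decimal places can drop up to a full unit in the last place, so the latitude may be off by as much as 1e-06°.
Along the meridian that is 1e-06° × 111000 m/° = 0.111 m.

0.11 metres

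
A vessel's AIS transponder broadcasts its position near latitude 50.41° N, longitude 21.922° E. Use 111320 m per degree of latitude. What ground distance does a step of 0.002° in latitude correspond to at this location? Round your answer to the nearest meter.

Along a meridian 0.002° is 0.002 × 111320 = 222.64 m.

223 meters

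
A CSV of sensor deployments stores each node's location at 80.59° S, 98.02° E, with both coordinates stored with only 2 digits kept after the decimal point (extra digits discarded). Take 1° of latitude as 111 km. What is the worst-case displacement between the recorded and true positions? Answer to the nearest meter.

Truncating at 2 decimal places can drop up to a full unit in the last place, so each coordinate may be off by as much as 0.01°.
Latitude error → 0.01 × 111000 = 1110 m along the meridian.
E–W at 80.59°: 0.01° × 111000 × cos 80.59° = 0.01 × 111000 × 0.1635 ≈ 181.483 m.
The two errors are perpendicular, so the maximum displacement is √(1110² + 181.483²) ≈ 1124.74 m.

1125 meters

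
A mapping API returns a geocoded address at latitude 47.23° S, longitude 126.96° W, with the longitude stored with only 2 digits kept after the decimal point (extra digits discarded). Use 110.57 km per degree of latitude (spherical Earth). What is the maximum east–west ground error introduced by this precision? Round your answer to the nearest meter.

751 meters

Truncating at 2 decimal places can drop up to a full unit in the last place, so the longitude may be off by as much as 0.01°.
Parallels shrink by cos φ, so at 47.23° a degree of longitude is 110570 × 0.6791 ≈ 75083.3 m.
East–west error: 0.01° × 75083.3 m/° ≈ 750.833 m.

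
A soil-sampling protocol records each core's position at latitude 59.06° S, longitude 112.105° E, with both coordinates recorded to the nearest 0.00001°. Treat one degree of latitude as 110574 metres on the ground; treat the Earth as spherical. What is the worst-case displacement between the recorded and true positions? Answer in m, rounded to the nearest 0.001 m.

0.622 m

Rounding to 5 decimal places leaves each coordinate within ±5e-06° of the true value.
North–south component: 5e-06° × 110574 = 0.55287 m.
Longitude error → 5e-06 × 110574 × cos 59.06° = 5e-06 × 110574 × 0.5141 ≈ 0.284253 m.
Worst case both components are at the extreme and orthogonal: √(0.55287² + 0.284253²) ≈ 0.621663 m.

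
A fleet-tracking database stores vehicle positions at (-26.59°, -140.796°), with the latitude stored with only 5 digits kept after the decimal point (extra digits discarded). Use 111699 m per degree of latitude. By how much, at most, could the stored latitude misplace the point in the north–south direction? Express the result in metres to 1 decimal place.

1.1 metres

Truncating at 5 decimal places can drop up to a full unit in the last place, so the latitude may be off by as much as 1e-05°.
So the N–S error is at most 1e-05 × 111699 = 1.11699 m.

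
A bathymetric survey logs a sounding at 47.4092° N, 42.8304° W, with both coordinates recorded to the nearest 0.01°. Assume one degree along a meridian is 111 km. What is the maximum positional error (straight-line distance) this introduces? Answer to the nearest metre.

670 metres

Rounding to 2 decimal places leaves each coordinate within ±0.005° of the true value.
N–S: 0.005° × 111000 m/° = 555 m.
E–W at 47.4092°: 0.005° × 111000 × cos 47.4092° = 0.005 × 111000 × 0.6768 ≈ 375.601 m.
Worst case both components are at the extreme and orthogonal: √(555² + 375.601²) ≈ 670.15 m.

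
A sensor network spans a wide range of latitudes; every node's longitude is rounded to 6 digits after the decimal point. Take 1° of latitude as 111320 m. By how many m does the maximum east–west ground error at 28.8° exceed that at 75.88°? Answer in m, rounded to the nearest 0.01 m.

Rounding to 6 decimal places leaves the longitude within ±5e-07° of the true value.
At 28.8°: 5e-07° × 111320 × cos 28.8° = 5e-07 × 111320 × 0.8763 ≈ 0.048775 m.
Error at 75.88° = 5e-07° × 111320 × cos 75.88° ≈ 0.05566 × 0.2440 = 0.013578 m.
So the lower-latitude error exceeds the higher by 0.048775 − 0.013578 = 0.035197 m.

0.04 m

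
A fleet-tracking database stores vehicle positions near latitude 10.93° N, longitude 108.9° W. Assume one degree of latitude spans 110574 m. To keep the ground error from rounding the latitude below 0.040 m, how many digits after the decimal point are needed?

7 decimal places

One degree of latitude covers 110574 m.
With N decimal places the half-ulp bound is 0.5·10⁻ᴺ°, or 0.5·10⁻ᴺ × 110574 m on the ground.
Need 0.5 × 110574 × 10⁻ᴺ ≤ 0.040 → 10⁻ᴺ ≤ 7.235e-07, so N ≥ 6.14.
N = 6 would give 0.0553 m (too coarse); N = 7 gives 0.00553 m ≤ 0.040 m.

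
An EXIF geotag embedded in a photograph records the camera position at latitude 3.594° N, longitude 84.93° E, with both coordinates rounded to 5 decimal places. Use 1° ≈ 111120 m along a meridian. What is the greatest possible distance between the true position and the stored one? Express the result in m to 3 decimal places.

Rounding to 5 decimal places leaves each coordinate within ±5e-06° of the true value.
N–S: 5e-06° × 111120 m/° = 0.5556 m.
E–W at 3.594°: 5e-06° × 111120 × cos 3.594° = 5e-06 × 111120 × 0.9980 ≈ 0.554507 m.
The two errors are perpendicular, so the maximum displacement is √(0.5556² + 0.554507²) ≈ 0.784965 m.

0.785 m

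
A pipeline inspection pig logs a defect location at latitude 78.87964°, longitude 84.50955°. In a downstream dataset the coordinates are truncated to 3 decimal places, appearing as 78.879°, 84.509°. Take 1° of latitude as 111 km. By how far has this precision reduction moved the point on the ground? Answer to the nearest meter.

72 meters

The latitude changed by +0.00064° and the longitude by +0.00055°.
N–S: 0.00064° × 111000 m/° = 71.04 m.
E–W at 78.879°: 0.00055° × 111000 × cos 78.879° = 0.00055 × 111000 × 0.1929 ≈ 11.7754 m.
Hypotenuse of the two orthogonal shifts: √(71.04² + 11.7754²) = 72.0093 m.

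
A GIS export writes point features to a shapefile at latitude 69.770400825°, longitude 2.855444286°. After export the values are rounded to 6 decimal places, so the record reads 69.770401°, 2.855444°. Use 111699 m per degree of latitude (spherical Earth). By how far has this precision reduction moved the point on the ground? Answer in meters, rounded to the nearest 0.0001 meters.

0.0225 meters

Δlat = 69.770400825 − 69.770401 = -0.000000175°; Δlon = 2.855444286 − 2.855444 = +0.000000286°.
N–S: -0.000000175° × 111699 m/° = -0.0195473 m.
E–W at 69.7704°: 0.000000286° × 111699 × cos 69.7704° = 0.000000286 × 111699 × 0.3458 ≈ 0.0110464 m.
Distance: √(0.0195473² + 0.0110464²) ≈ 0.0224526 m.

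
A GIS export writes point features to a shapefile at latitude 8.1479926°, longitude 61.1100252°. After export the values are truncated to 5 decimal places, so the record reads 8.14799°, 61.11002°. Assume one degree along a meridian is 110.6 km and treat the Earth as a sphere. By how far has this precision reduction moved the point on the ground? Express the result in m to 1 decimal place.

0.6 m

The latitude changed by +0.0000026° and the longitude by +0.0000052°.
North–south shift: 0.0000026 × 110600 = 0.28756 m.
E–W at 8.14799°: 0.0000052° × 110600 × cos 8.14799° = 0.0000052 × 110600 × 0.9899 ≈ 0.569314 m.
Hypotenuse of the two orthogonal shifts: √(0.28756² + 0.569314²) = 0.637816 m.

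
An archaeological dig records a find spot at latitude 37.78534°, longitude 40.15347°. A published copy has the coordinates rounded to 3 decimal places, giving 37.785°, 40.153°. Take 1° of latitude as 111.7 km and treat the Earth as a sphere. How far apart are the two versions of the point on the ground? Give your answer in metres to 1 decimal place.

Δlat = 37.78534 − 37.785 = +0.00034°; Δlon = 40.15347 − 40.153 = +0.00047°.
N–S: 0.00034° × 111700 m/° = 37.978 m.
East–west at this latitude: 0.00047° × 111700 × cos 37.785° ≈ 0.00047 × 88278.2 = 41.4908 m.
Distance: √(37.978² + 41.4908²) ≈ 56.2478 m.

56.2 metres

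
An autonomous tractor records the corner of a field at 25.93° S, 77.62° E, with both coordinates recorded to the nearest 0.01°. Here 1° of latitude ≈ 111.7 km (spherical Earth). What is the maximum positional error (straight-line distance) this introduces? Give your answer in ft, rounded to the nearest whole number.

2464 ft

Rounding to 2 decimal places leaves each coordinate within ±0.005° of the true value.
North–south component: 0.005° × 111700 = 558.5 m.
Longitude error → 0.005 × 111700 × cos 25.93° = 0.005 × 111700 × 0.8993 ≈ 502.275 m.
Combining orthogonally: (558.5² + 502.275²)^½ ≈ 751.134 m.
In feet: 751.134 m ÷ 0.3048 ≈ 2464.4 ft.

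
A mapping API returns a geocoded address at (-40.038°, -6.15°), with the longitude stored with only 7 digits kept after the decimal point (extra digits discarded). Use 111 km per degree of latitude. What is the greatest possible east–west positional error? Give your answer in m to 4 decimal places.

Truncating at 7 decimal places can drop up to a full unit in the last place, so the longitude may be off by as much as 1e-07°.
One degree of longitude at 40.038° is 111000 × cos 40.038° ≈ 111000 × 0.7656 = 84983.6 m.
East–west error: 1e-07° × 84983.6 m/° ≈ 0.00849836 m.

0.0085 m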